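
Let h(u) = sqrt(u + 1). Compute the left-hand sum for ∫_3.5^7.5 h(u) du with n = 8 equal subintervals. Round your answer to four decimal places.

9.9572

Δu = (7.5 − 3.5)/8 = 0.5.
Left endpoints: 3.5, 4, 4.5, 5, 5.5, 6, 6.5, 7.
h(3.5) ≈ 2.1213, h(4) ≈ 2.2361, h(4.5) ≈ 2.3452, h(5) ≈ 2.4495, h(5.5) ≈ 2.5495, h(6) ≈ 2.6458, h(6.5) ≈ 2.7386, h(7) ≈ 2.8284.
Sum = Δu · [h(3.5) + h(4) + h(4.5) + ...].
Sum ≈ 9.9572.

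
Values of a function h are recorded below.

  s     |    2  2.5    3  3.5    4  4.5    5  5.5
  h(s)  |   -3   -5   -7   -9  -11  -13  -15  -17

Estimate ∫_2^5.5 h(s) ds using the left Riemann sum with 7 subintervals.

-31.5

Δs = 0.5.
Sum = 0.5·[(-3) + (-5) + (-7) + (-9) + (-11) + (-13) + (-15)] = -31.5.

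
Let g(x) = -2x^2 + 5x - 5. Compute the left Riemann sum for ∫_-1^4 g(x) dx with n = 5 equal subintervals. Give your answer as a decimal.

-30

Δx = (4 − (-1))/5 = 1.
Left endpoints: -1, 0, 1, 2, 3.
g(-1) = -12, g(0) = -5, g(1) = -2, g(2) = -3, g(3) = -8.
Sum = Δx · [g(-1) + g(0) + g(1) + g(2) + g(3)].
Sum = -30.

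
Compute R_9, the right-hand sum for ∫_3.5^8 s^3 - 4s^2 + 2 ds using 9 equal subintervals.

Δs = (8 − 3.5)/9 = 0.5.
Right endpoints: 4, 4.5, 5, 5.5, 6, 6.5, 7, 7.5, 8.
f(4) = 2, f(4.5) = 12.125, f(5) = 27, f(5.5) = 47.375, f(6) = 74, f(6.5) = 107.625, f(7) = 149, f(7.5) = 198.875, f(8) = 258.
Sum = Δs · [f(4) + f(4.5) + f(5) + ...].
Sum = 438.

438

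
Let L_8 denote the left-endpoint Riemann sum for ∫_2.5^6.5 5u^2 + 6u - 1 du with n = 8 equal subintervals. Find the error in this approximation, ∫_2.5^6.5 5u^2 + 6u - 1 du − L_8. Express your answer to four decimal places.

Exact integral: ∫_2.5^6.5 f(u) du ≈ 535.666667.
L_8 = 485.5.
Error ≈ 535.666667 − 485.5 ≈ 50.1667.

50.1667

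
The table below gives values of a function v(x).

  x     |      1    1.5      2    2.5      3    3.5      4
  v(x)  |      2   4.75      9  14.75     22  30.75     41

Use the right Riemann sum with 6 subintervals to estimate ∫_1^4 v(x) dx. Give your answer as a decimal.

Δx = 0.5.
Sum = 0.5·[4.75 + 9 + 14.75 + 22 + 30.75 + 41] = 61.125.

61.125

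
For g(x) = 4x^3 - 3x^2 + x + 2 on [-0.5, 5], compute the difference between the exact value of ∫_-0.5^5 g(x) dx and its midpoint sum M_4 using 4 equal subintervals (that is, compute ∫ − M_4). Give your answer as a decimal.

20.796875

Exact integral: ∫_-0.5^5 g(x) dx = 523.1875.
M_4 = 502.390625.
Error = 523.1875 − 502.390625 = 20.796875.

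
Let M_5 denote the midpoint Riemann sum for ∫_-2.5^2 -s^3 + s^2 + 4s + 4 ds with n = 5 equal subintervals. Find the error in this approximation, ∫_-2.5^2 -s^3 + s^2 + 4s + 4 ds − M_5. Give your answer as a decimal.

Exact integral: ∫_-2.5^2 f(s) ds = 27.140625.
M_5 = 26.6090625.
Error = 27.140625 − 26.6090625 = 0.5315625.

0.5315625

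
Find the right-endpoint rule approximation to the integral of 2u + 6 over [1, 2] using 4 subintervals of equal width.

9.25

Δu = (2 − 1)/4 = 0.25.
Right endpoints: 1.25, 1.5, 1.75, 2.
f(1.25) = 8.5, f(1.5) = 9, f(1.75) = 9.5, f(2) = 10.
Sum = Δu · [f(1.25) + f(1.5) + f(1.75) + f(2)].
Sum = 9.25.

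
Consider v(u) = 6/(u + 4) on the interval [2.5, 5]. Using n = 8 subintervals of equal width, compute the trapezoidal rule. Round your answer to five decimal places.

1.95309

Δu = (5 − 2.5)/8 = 0.3125.
v(2.5) = 12/13, v(2.8125) = 96/109, v(3.125) = 16/19, v(3.4375) = 96/119, v(3.75) = 24/31, v(4.0625) = 32/43, v(4.375) = 48/67, v(4.6875) = 96/139, v(5) = 2/3.
T_8 = (Δu/2)·[v(u_0) + 2v(u_1) + ... + 2v(u_{7}) + v(u_8)].
Sum ≈ 1.95309.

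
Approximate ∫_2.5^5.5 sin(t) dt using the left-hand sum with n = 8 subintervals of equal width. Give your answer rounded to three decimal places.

Δt = (5.5 − 2.5)/8 = 0.375.
Left endpoints: 2.5, 2.875, 3.25, 3.625, 4, 4.375, 4.75, 5.125.
f(2.5) ≈ 0.598, f(2.875) ≈ 0.263, f(3.25) ≈ -0.108, f(3.625) ≈ -0.465, f(4) ≈ -0.757, f(4.375) ≈ -0.944, f(4.75) ≈ -0.999, f(5.125) ≈ -0.916.
Sum = Δt · [f(2.5) + f(2.875) + f(3.25) + ...].
Sum ≈ -1.248.

-1.248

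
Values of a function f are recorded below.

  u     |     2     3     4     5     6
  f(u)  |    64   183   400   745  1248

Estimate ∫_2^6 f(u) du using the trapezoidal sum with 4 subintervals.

Δu = 1.
T_4 = (1/2)·[64 + 2·183 + 2·400 + 2·745 + 1248] = 1984.

1984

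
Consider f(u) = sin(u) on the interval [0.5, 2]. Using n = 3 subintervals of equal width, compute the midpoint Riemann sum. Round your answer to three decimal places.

Δu = (2 − 0.5)/3 = 0.5.
Midpoints: 0.75, 1.25, 1.75.
f(0.75) ≈ 0.682, f(1.25) ≈ 0.949, f(1.75) ≈ 0.984.
Sum = Δu · [f(0.75) + f(1.25) + f(1.75)].
Sum ≈ 1.307.

1.307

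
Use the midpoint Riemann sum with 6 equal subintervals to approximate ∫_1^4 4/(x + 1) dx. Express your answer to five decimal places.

3.65652

Δx = (4 − 1)/6 = 0.5.
Midpoints: 1.25, 1.75, 2.25, 2.75, 3.25, 3.75.
f(1.25) = 16/9, f(1.75) = 16/11, f(2.25) = 16/13, f(2.75) = 16/15, f(3.25) = 16/17, f(3.75) = 16/19.
Sum = Δx · [f(1.25) + f(1.75) + f(2.25) + ...].
Sum ≈ 3.65652.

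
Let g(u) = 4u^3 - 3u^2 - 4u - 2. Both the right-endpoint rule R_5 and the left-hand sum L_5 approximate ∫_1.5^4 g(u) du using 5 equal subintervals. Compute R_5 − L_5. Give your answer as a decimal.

R_5 = 208.75.
L_5 = 113.125.
R_5 − L_5 = 95.625.

95.625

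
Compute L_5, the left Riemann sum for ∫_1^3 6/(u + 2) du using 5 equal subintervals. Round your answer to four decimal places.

3.2306

Δu = (3 − 1)/5 = 0.4.
Left endpoints: 1, 1.4, 1.8, 2.2, 2.6.
f(1) = 2, f(1.4) = 30/17, f(1.8) = 30/19, f(2.2) = 10/7, f(2.6) = 30/23.
Sum = Δu · [f(1) + f(1.4) + f(1.8) + f(2.2) + f(2.6)].
Sum ≈ 3.2306.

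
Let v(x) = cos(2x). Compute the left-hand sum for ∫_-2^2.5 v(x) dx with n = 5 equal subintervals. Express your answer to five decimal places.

Δx = (2.5 − (-2))/5 = 0.9.
Left endpoints: -2, -1.1, -0.2, 0.7, 1.6.
v(-2) ≈ -0.65364, v(-1.1) ≈ -0.58850, v(-0.2) ≈ 0.92106, v(0.7) ≈ 0.16997, v(1.6) ≈ -0.99829.
Sum = Δx · [v(-2) + v(-1.1) + v(-0.2) + v(0.7) + v(1.6)].
Sum ≈ -1.03447.

-1.03447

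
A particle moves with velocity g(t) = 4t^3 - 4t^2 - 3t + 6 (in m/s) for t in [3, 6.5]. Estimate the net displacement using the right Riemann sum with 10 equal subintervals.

Δt = (6.5 − 3)/10 = 0.35.
Right endpoints: 3.35, 3.7, 4.05, 4.4, 4.75, 5.1, 5.45, 5.8, 6.15, 6.5.
g(3.35) = 101.4415, g(3.7) = 142.752, g(4.05) = 193.9605, g(4.4) = 256.096, g(4.75) = 330.1875, g(5.1) = 417.264, g(5.45) = 518.3545, g(5.8) = 634.488, g(6.15) = 766.6935, g(6.5) = 916.
Sum = Δt · [g(3.35) + g(3.7) + g(4.05) + ...].
Sum = 1497.033125.

1497.033125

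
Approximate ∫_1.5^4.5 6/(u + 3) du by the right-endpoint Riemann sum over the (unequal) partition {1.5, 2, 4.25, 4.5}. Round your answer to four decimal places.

Subinterval widths: 0.5, 2.25, 0.25.
Right endpoints: 2, 4.25, 4.5.
f(2) = 1.2, f(4.25) = 24/29, f(4.5) = 0.8.
Sum = Σ Δu_i · f(u_i).
Sum ≈ 2.6621.

2.6621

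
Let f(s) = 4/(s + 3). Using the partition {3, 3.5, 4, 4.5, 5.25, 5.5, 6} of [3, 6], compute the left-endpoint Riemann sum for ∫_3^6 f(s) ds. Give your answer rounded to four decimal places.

1.6832

Subinterval widths: 0.5, 0.5, 0.5, 0.75, 0.25, 0.5.
Left endpoints: 3, 3.5, 4, 4.5, 5.25, 5.5.
f(3) = 2/3, f(3.5) = 8/13, f(4) = 4/7, f(4.5) = 8/15, f(5.25) = 16/33, f(5.5) = 8/17.
Sum = Σ Δs_i · f(s_i).
Sum ≈ 1.6832.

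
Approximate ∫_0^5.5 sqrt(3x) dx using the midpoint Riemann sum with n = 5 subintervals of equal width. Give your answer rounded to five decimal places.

14.99714

Δx = (5.5 − 0)/5 = 1.1.
Midpoints: 0.55, 1.65, 2.75, 3.85, 4.95.
f(0.55) ≈ 1.28452, f(1.65) ≈ 2.22486, f(2.75) ≈ 2.87228, f(3.85) ≈ 3.39853, f(4.95) ≈ 3.85357.
Sum = Δx · [f(0.55) + f(1.65) + f(2.75) + f(3.85) + f(4.95)].
Sum ≈ 14.99714.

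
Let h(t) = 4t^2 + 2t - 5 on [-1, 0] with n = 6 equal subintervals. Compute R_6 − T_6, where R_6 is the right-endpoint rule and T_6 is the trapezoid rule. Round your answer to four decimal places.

R_6 ≈ -4.814815.
T_6 ≈ -4.648148.
R_6 − T_6 ≈ -0.1667.

-0.1667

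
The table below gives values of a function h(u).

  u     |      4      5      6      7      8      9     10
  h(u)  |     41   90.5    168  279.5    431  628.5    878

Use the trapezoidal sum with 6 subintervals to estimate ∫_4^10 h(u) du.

2057

Δu = 1.
T_6 = (1/2)·[41 + 2·90.5 + 2·168 + 2·279.5 + 2·431 + 2·628.5 + 878] = 2057.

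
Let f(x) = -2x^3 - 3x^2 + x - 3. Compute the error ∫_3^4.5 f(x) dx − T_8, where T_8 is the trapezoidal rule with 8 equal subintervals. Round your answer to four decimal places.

0.2241

Exact integral: ∫_3^4.5 f(x) dx = -227.53125.
T_8 ≈ -227.755371.
Error ≈ -227.53125 − (-227.755371) ≈ 0.2241.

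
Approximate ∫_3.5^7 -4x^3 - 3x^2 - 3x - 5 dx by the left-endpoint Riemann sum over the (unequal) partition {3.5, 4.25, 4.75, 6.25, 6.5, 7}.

Subinterval widths: 0.75, 0.5, 1.5, 0.25, 0.5.
Left endpoints: 3.5, 4.25, 4.75, 6.25, 6.5.
f(3.5) = -223.75, f(4.25) = -379, f(4.75) = -515.625, f(6.25) = -1117.5, f(6.5) = -1249.75.
Sum = Σ Δx_i · f(x_i).
Sum = -2035.

-2035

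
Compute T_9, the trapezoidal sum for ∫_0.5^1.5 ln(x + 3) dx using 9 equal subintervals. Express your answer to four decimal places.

1.3836

Δx = (1.5 − 0.5)/9 = 1/9.
f(0.5) ≈ 1.2528, f(11/18) ≈ 1.2840, f(13/18) ≈ 1.3143, f(5/6) ≈ 1.3437, f(17/18) ≈ 1.3723, f(19/18) ≈ 1.4001, f(7/6) ≈ 1.4271, f(23/18) ≈ 1.4534, f(25/18) ≈ 1.4791, f(1.5) ≈ 1.5041.
T_9 = (Δx/2)·[f(x_0) + 2f(x_1) + ... + 2f(x_{8}) + f(x_9)].
Sum ≈ 1.3836.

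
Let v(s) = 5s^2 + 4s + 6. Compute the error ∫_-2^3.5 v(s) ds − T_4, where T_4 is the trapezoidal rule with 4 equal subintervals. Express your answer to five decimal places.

-8.66536

Exact integral: ∫_-2^3.5 v(s) ds ≈ 134.2916667.
T_4 = 142.95703125.
Error ≈ 134.2916667 − 142.95703125 ≈ -8.66536.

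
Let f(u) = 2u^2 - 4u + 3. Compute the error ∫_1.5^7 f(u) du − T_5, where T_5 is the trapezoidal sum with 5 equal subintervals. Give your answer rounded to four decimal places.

Exact integral: ∫_1.5^7 f(u) du ≈ 149.416667.
T_5 = 151.635.
Error ≈ 149.416667 − 151.635 ≈ -2.2183.

-2.2183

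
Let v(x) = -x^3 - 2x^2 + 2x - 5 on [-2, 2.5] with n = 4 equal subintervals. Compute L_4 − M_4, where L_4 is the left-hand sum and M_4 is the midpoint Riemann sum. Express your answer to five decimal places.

6.84229

L_4 ≈ -33.6181641.
M_4 ≈ -40.4604492.
L_4 − M_4 ≈ 6.84229.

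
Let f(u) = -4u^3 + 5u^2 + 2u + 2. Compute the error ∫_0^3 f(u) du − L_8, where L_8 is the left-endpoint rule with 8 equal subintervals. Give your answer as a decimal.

Exact integral: ∫_0^3 f(u) du = -21.
L_8 = -11.2265625.
Error = -21 − (-11.2265625) = -9.7734375.

-9.7734375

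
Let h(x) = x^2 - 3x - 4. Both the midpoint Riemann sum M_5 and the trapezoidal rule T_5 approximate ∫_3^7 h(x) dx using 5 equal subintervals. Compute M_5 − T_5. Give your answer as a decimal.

-0.64

M_5 = 29.12.
T_5 = 29.76.
M_5 − T_5 = -0.64.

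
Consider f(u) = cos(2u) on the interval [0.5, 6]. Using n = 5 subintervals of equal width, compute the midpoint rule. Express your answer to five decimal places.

Δu = (6 − 0.5)/5 = 1.1.
Midpoints: 1.05, 2.15, 3.25, 4.35, 5.45.
f(1.05) ≈ -0.50485, f(2.15) ≈ -0.40080, f(3.25) ≈ 0.97659, f(4.35) ≈ -0.74865, f(5.45) ≈ -0.09543.
Sum = Δu · [f(1.05) + f(2.15) + f(3.25) + f(4.35) + f(5.45)].
Sum ≈ -0.85045.

-0.85045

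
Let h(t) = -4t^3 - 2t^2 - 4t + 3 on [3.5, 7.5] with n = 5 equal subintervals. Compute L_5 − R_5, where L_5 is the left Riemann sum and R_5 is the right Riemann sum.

1296

L_5 = -2723.68.
R_5 = -4019.68.
L_5 − R_5 = 1296.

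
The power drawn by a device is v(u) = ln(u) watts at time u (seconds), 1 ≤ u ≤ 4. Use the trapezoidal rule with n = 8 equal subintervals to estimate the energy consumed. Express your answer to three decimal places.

Δu = (4 − 1)/8 = 0.375.
v(1) ≈ 0.000, v(1.375) ≈ 0.318, v(1.75) ≈ 0.560, v(2.125) ≈ 0.754, v(2.5) ≈ 0.916, v(2.875) ≈ 1.056, v(3.25) ≈ 1.179, v(3.625) ≈ 1.288, v(4) ≈ 1.386.
T_8 = (Δu/2)·[v(u_0) + 2v(u_1) + ... + 2v(u_{7}) + v(u_8)].
Sum ≈ 2.536.

2.536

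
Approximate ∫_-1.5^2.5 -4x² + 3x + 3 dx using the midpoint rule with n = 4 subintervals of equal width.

-6

Δx = (2.5 − (-1.5))/4 = 1.
Midpoints: -1, 0, 1, 2.
f(-1) = -4, f(0) = 3, f(1) = 2, f(2) = -7.
Sum = Δx · [f(-1) + f(0) + f(1) + f(2)].
Sum = -6.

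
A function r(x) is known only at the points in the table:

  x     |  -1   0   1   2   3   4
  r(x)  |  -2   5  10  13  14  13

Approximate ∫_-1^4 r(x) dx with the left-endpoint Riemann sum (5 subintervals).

Δx = 1.
Sum = 1·[(-2) + 5 + 10 + 13 + 14] = 40.

40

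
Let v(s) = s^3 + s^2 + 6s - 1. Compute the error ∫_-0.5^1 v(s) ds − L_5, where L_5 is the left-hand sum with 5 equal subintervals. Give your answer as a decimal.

Exact integral: ∫_-0.5^1 v(s) ds = 1.359375.
L_5 = -0.2325.
Error = 1.359375 − (-0.2325) = 1.591875.

1.591875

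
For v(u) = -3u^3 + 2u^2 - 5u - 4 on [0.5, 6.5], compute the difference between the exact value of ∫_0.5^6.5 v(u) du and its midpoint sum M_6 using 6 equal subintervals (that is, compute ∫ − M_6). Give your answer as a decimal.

-14.75

Exact integral: ∫_0.5^6.5 v(u) du = -1284.75.
M_6 = -1270.
Error = -1284.75 − (-1270) = -14.75.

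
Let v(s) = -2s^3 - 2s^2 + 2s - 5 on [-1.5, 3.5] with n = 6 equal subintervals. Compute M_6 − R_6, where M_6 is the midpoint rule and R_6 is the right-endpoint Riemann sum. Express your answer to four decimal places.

49.6528

M_6 ≈ -116.018519.
R_6 ≈ -165.671296.
M_6 − R_6 ≈ 49.6528.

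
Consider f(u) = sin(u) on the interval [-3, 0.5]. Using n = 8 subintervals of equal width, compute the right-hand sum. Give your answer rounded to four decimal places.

-1.7019

Δu = (0.5 − (-3))/8 = 0.4375.
Right endpoints: -2.5625, -2.125, -1.6875, -1.25, -0.8125, -0.375, 0.0625, 0.5.
f(-2.5625) ≈ -0.5473, f(-2.125) ≈ -0.8503, f(-1.6875) ≈ -0.9932, f(-1.25) ≈ -0.9490, f(-0.8125) ≈ -0.7260, f(-0.375) ≈ -0.3663, f(0.0625) ≈ 0.0625, f(0.5) ≈ 0.4794.
Sum = Δu · [f(-2.5625) + f(-2.125) + f(-1.6875) + ...].
Sum ≈ -1.7019.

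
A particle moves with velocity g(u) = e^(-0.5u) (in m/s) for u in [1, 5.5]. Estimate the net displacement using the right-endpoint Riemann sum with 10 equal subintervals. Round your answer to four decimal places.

Δu = (5.5 − 1)/10 = 0.45.
Right endpoints: 1.45, 1.9, 2.35, 2.8, 3.25, 3.7, 4.15, 4.6, 5.05, 5.5.
g(1.45) ≈ 0.4843, g(1.9) ≈ 0.3867, g(2.35) ≈ 0.3088, g(2.8) ≈ 0.2466, g(3.25) ≈ 0.1969, g(3.7) ≈ 0.1572, g(4.15) ≈ 0.1256, g(4.6) ≈ 0.1003, g(5.05) ≈ 0.0801, g(5.5) ≈ 0.0639.
Sum = Δu · [g(1.45) + g(1.9) + g(2.35) + ...].
Sum ≈ 0.9677.

0.9677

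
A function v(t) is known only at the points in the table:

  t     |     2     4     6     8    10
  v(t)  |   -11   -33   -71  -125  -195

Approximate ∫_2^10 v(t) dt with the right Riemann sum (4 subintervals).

-848

Δt = 2.
Sum = 2·[(-33) + (-71) + (-125) + (-195)] = -848.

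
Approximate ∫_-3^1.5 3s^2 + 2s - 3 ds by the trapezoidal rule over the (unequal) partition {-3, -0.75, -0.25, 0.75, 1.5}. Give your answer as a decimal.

Subinterval widths: 2.25, 0.5, 1, 0.75.
f(-3) = 18, f(-0.75) = -2.8125, f(-0.25) = -3.3125, f(0.75) = 0.1875, f(1.5) = 6.75.
On each subinterval the trapezoid contributes (Δs_i/2)·[f(s_{i-1}) + f(s_i)].
Sum = 16.59375.

16.59375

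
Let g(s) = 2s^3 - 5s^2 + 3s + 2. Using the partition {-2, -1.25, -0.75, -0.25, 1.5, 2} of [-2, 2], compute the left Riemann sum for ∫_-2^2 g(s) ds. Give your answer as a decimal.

-36.1015625

Subinterval widths: 0.75, 0.5, 0.5, 1.75, 0.5.
Left endpoints: -2, -1.25, -0.75, -0.25, 1.5.
g(-2) = -40, g(-1.25) = -13.46875, g(-0.75) = -3.90625, g(-0.25) = 0.90625, g(1.5) = 2.
Sum = Σ Δs_i · g(s_i).
Sum = -36.1015625.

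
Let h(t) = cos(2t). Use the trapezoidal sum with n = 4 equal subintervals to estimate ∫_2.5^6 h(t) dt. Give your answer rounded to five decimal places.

Δt = (6 − 2.5)/4 = 0.875.
h(2.5) ≈ 0.28366, h(3.375) ≈ 0.89301, h(4.25) ≈ -0.60201, h(5.125) ≈ -0.67839, h(6) ≈ 0.84385.
T_4 = (Δt/2)·[h(t_0) + 2h(t_1) + 2h(t_2) + 2h(t_3) + h(t_4)].
Sum ≈ 0.15431.

0.15431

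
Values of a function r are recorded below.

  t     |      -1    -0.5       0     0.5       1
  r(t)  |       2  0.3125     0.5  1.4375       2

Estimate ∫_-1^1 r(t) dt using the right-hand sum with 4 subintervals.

Δt = 0.5.
Sum = 0.5·[0.3125 + 0.5 + 1.4375 + 2] = 2.125.

2.125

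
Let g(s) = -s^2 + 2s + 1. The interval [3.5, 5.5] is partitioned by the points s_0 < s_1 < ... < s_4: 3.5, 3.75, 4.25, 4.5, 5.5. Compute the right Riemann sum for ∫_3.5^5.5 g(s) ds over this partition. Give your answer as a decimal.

-26.484375

Subinterval widths: 0.25, 0.5, 0.25, 1.
Right endpoints: 3.75, 4.25, 4.5, 5.5.
g(3.75) = -5.5625, g(4.25) = -8.5625, g(4.5) = -10.25, g(5.5) = -18.25.
Sum = Σ Δs_i · g(s_i).
Sum = -26.484375.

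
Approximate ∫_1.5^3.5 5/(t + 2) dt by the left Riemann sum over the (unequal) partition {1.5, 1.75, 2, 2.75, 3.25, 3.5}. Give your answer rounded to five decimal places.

2.39239

Subinterval widths: 0.25, 0.25, 0.75, 0.5, 0.25.
Left endpoints: 1.5, 1.75, 2, 2.75, 3.25.
f(1.5) = 10/7, f(1.75) = 4/3, f(2) = 1.25, f(2.75) = 20/19, f(3.25) = 20/21.
Sum = Σ Δt_i · f(t_i).
Sum ≈ 2.39239.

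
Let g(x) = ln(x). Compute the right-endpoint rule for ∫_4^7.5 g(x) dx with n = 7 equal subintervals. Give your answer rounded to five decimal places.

6.22132

Δx = (7.5 − 4)/7 = 0.5.
Right endpoints: 4.5, 5, 5.5, 6, 6.5, 7, 7.5.
g(4.5) ≈ 1.50408, g(5) ≈ 1.60944, g(5.5) ≈ 1.70475, g(6) ≈ 1.79176, g(6.5) ≈ 1.87180, g(7) ≈ 1.94591, g(7.5) ≈ 2.01490.
Sum = Δx · [g(4.5) + g(5) + g(5.5) + ...].
Sum ≈ 6.22132.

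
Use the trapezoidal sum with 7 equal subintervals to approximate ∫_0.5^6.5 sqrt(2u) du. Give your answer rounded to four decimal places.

Δu = (6.5 − 0.5)/7 = 6/7.
f(0.5) ≈ 1.0000, f(19/14) ≈ 1.6475, f(31/14) ≈ 2.1044, f(43/14) ≈ 2.4785, f(55/14) ≈ 2.8031, f(67/14) ≈ 3.0938, f(79/14) ≈ 3.3594, f(6.5) ≈ 3.6056.
T_7 = (Δu/2)·[f(u_0) + 2f(u_1) + ... + 2f(u_{6}) + f(u_7)].
Sum ≈ 15.2481.

15.2481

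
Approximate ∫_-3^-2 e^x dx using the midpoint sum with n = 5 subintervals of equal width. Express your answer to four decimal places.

Δx = (-2 − (-3))/5 = 0.2.
Midpoints: -2.9, -2.7, -2.5, -2.3, -2.1.
f(-2.9) ≈ 0.0550, f(-2.7) ≈ 0.0672, f(-2.5) ≈ 0.0821, f(-2.3) ≈ 0.1003, f(-2.1) ≈ 0.1225.
Sum = Δx · [f(-2.9) + f(-2.7) + f(-2.5) + f(-2.3) + f(-2.1)].
Sum ≈ 0.0854.

0.0854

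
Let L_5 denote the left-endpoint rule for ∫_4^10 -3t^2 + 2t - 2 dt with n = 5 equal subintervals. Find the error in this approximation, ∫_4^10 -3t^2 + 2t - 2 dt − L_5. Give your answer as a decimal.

Exact integral: ∫_4^10 f(t) dt = -864.
L_5 = -724.32.
Error = -864 − (-724.32) = -139.68.

-139.68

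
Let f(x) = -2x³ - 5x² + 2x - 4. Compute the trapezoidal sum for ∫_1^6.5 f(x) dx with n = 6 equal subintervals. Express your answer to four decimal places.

-1350.0049

Δx = (6.5 − 1)/6 = 11/12.
f(1) = -9, f(23/12) = -28181/864, f(17/6) = -2267/27, f(3.75) = -172.28125, f(14/3) = -8284/27, f(67/12) = -429241/864, f(6.5) = -751.5.
T_6 = (Δx/2)·[f(x_0) + 2f(x_1) + ... + 2f(x_{5}) + f(x_6)].
Sum ≈ -1350.0049.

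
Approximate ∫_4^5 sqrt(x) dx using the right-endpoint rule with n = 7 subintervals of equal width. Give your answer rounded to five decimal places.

Δx = (5 − 4)/7 = 1/7.
Right endpoints: 29/7, 30/7, 31/7, 32/7, 33/7, 34/7, 5.
f(29/7) ≈ 2.03540, f(30/7) ≈ 2.07020, f(31/7) ≈ 2.10442, f(32/7) ≈ 2.13809, f(33/7) ≈ 2.17124, f(34/7) ≈ 2.20389, f(5) ≈ 2.23607.
Sum = Δx · [f(29/7) + f(30/7) + f(31/7) + ...].
Sum ≈ 2.13704.

2.13704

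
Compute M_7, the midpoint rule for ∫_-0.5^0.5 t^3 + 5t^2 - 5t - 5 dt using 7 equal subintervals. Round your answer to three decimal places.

-4.592

Δt = (0.5 − (-0.5))/7 = 1/7.
Midpoints: -3/7, -2/7, -1/7, 0, 1/7, 2/7, 3/7.
f(-3/7) = -692/343, f(-2/7) = -1093/343, f(-1/7) = -1436/343, f(0) = -5, f(1/7) = -1924/343, f(2/7) = -2057/343, f(3/7) = -2108/343.
Sum = Δt · [f(-3/7) + f(-2/7) + f(-1/7) + ...].
Sum ≈ -4.592.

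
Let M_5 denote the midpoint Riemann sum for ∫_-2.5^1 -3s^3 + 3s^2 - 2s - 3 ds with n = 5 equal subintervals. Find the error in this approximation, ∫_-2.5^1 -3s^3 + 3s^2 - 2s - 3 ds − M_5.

1.3934375

Exact integral: ∫_-2.5^1 f(s) ds = 39.921875.
M_5 = 38.5284375.
Error = 39.921875 − 38.5284375 = 1.3934375.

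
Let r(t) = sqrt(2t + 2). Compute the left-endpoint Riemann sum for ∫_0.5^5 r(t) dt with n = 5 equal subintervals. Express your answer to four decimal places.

Δt = (5 − 0.5)/5 = 0.9.
Left endpoints: 0.5, 1.4, 2.3, 3.2, 4.1.
r(0.5) ≈ 1.7321, r(1.4) ≈ 2.1909, r(2.3) ≈ 2.5690, r(3.2) ≈ 2.8983, r(4.1) ≈ 3.1937.
Sum = Δt · [r(0.5) + r(1.4) + r(2.3) + r(3.2) + r(4.1)].
Sum ≈ 11.3256.

11.3256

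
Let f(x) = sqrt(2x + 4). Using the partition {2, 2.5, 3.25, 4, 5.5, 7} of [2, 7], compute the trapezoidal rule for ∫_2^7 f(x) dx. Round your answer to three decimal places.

17.901

Subinterval widths: 0.5, 0.75, 0.75, 1.5, 1.5.
f(2) ≈ 2.828, f(2.5) ≈ 3.000, f(3.25) ≈ 3.240, f(4) ≈ 3.464, f(5.5) ≈ 3.873, f(7) ≈ 4.243.
On each subinterval the trapezoid contributes (Δx_i/2)·[f(x_{i-1}) + f(x_i)].
Sum ≈ 17.901.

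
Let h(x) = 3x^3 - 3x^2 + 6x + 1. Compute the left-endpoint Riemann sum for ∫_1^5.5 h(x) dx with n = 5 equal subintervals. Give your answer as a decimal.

432.45

Δx = (5.5 − 1)/5 = 0.9.
Left endpoints: 1, 1.9, 2.8, 3.7, 4.6.
h(1) = 7, h(1.9) = 22.147, h(2.8) = 60.136, h(3.7) = 134.089, h(4.6) = 257.128.
Sum = Δx · [h(1) + h(1.9) + h(2.8) + h(3.7) + h(4.6)].
Sum = 432.45.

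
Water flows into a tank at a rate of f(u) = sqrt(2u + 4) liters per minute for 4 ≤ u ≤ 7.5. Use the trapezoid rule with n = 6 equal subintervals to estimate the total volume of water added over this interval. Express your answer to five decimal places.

Δu = (7.5 − 4)/6 = 7/12.
f(4) ≈ 3.46410, f(55/12) ≈ 3.62859, f(31/6) ≈ 3.78594, f(5.75) ≈ 3.93700, f(19/3) ≈ 4.08248, f(83/12) ≈ 4.22295, f(7.5) ≈ 4.35890.
T_6 = (Δu/2)·[f(u_0) + 2f(u_1) + ... + 2f(u_{5}) + f(u_6)].
Sum ≈ 13.74827.

13.74827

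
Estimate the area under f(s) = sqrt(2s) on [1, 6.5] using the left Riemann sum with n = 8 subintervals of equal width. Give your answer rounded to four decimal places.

13.9112

Δs = (6.5 − 1)/8 = 0.6875.
Left endpoints: 1, 1.6875, 2.375, 3.0625, 3.75, 4.4375, 5.125, 5.8125.
f(1) ≈ 1.4142, f(1.6875) ≈ 1.8371, f(2.375) ≈ 2.1794, f(3.0625) ≈ 2.4749, f(3.75) ≈ 2.7386, f(4.4375) ≈ 2.9791, f(5.125) ≈ 3.2016, f(5.8125) ≈ 3.4095.
Sum = Δs · [f(1) + f(1.6875) + f(2.375) + ...].
Sum ≈ 13.9112.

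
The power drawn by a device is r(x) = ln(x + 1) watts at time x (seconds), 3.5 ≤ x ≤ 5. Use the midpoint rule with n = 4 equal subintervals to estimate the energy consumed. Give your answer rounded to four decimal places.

Δx = (5 − 3.5)/4 = 0.375.
Midpoints: 3.6875, 4.0625, 4.4375, 4.8125.
r(3.6875) ≈ 1.5449, r(4.0625) ≈ 1.6219, r(4.4375) ≈ 1.6933, r(4.8125) ≈ 1.7600.
Sum = Δx · [r(3.6875) + r(4.0625) + r(4.4375) + r(4.8125)].
Sum ≈ 2.4825.

2.4825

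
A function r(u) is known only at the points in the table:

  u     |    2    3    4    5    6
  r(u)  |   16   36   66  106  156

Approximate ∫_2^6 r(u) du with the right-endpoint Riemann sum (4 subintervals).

Δu = 1.
Sum = 1·[36 + 66 + 106 + 156] = 364.

364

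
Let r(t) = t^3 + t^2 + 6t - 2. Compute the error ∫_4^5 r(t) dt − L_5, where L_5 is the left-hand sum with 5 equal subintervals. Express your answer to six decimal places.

Exact integral: ∫_4^5 r(t) dt ≈ 137.58333333.
L_5 = 130.08.
Error ≈ 137.58333333 − 130.08 ≈ 7.503333.

7.503333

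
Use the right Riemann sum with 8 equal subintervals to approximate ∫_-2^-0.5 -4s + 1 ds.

8.4375

Δs = (-0.5 − (-2))/8 = 0.1875.
Right endpoints: -1.8125, -1.625, -1.4375, -1.25, -1.0625, -0.875, -0.6875, -0.5.
f(-1.8125) = 8.25, f(-1.625) = 7.5, f(-1.4375) = 6.75, f(-1.25) = 6, f(-1.0625) = 5.25, f(-0.875) = 4.5, f(-0.6875) = 3.75, f(-0.5) = 3.
Sum = Δs · [f(-1.8125) + f(-1.625) + f(-1.4375) + ...].
Sum = 8.4375.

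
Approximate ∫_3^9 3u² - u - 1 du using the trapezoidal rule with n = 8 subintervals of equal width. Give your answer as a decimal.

Δu = (9 − 3)/8 = 0.75.
f(3) = 23, f(3.75) = 37.4375, f(4.5) = 55.25, f(5.25) = 76.4375, f(6) = 101, f(6.75) = 128.9375, f(7.5) = 160.25, f(8.25) = 194.9375, f(9) = 233.
T_8 = (Δu/2)·[f(u_0) + 2f(u_1) + ... + 2f(u_{7}) + f(u_8)].
Sum = 661.6875.

661.6875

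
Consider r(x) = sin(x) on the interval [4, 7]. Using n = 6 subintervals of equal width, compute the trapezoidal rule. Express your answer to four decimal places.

-1.3781

Δx = (7 − 4)/6 = 0.5.
r(4) ≈ -0.7568, r(4.5) ≈ -0.9775, r(5) ≈ -0.9589, r(5.5) ≈ -0.7055, r(6) ≈ -0.2794, r(6.5) ≈ 0.2151, r(7) ≈ 0.6570.
T_6 = (Δx/2)·[r(x_0) + 2r(x_1) + ... + 2r(x_{5}) + r(x_6)].
Sum ≈ -1.3781.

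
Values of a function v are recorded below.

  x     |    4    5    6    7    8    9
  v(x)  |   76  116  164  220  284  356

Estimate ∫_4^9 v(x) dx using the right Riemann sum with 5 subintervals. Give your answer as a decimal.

Δx = 1.
Sum = 1·[116 + 164 + 220 + 284 + 356] = 1140.

1140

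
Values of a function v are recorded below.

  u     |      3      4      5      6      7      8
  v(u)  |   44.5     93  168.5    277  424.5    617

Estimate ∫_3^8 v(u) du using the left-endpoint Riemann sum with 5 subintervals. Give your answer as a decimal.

1007.5

Δu = 1.
Sum = 1·[44.5 + 93 + 168.5 + 277 + 424.5] = 1007.5.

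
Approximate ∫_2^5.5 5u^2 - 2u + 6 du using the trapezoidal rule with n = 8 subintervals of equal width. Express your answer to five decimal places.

Δu = (5.5 − 2)/8 = 0.4375.
f(2) = 22, f(2.4375) = 30.83203125, f(2.875) = 41.578125, f(3.3125) = 54.23828125, f(3.75) = 68.8125, f(4.1875) = 85.30078125, f(4.625) = 103.703125, f(5.0625) = 124.01953125, f(5.5) = 146.25.
T_8 = (Δu/2)·[f(u_0) + 2f(u_1) + ... + 2f(u_{7}) + f(u_8)].
Sum ≈ 259.26660.

259.26660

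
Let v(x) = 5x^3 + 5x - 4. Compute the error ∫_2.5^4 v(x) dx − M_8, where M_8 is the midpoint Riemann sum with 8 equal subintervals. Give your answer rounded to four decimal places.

0.2142

Exact integral: ∫_2.5^4 v(x) dx = 289.546875.
M_8 ≈ 289.332642.
Error ≈ 289.546875 − 289.332642 ≈ 0.2142.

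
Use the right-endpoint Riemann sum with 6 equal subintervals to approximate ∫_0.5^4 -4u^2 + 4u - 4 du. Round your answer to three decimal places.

-82.752

Δu = (4 − 0.5)/6 = 7/12.
Right endpoints: 13/12, 5/3, 2.25, 17/6, 41/12, 4.
f(13/12) = -157/36, f(5/3) = -76/9, f(2.25) = -15.25, f(17/6) = -223/9, f(41/12) = -1333/36, f(4) = -52.
Sum = Δu · [f(13/12) + f(5/3) + f(2.25) + ...].
Sum ≈ -82.752.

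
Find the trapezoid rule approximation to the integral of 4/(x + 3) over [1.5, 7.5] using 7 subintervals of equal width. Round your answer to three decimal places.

3.399

Δx = (7.5 − 1.5)/7 = 6/7.
f(1.5) = 8/9, f(33/14) = 56/75, f(45/14) = 56/87, f(57/14) = 56/99, f(69/14) = 56/111, f(81/14) = 56/123, f(93/14) = 56/135, f(7.5) = 8/21.
T_7 = (Δx/2)·[f(x_0) + 2f(x_1) + ... + 2f(x_{6}) + f(x_7)].
Sum ≈ 3.399.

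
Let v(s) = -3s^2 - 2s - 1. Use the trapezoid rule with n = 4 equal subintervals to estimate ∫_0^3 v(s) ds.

-39.84375

Δs = (3 − 0)/4 = 0.75.
v(0) = -1, v(0.75) = -4.1875, v(1.5) = -10.75, v(2.25) = -20.6875, v(3) = -34.
T_4 = (Δs/2)·[v(s_0) + 2v(s_1) + 2v(s_2) + 2v(s_3) + v(s_4)].
Sum = -39.84375.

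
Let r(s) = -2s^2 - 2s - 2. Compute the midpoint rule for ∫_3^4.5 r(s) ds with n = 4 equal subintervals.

Δs = (4.5 − 3)/4 = 0.375.
Midpoints: 3.1875, 3.5625, 3.9375, 4.3125.
r(3.1875) = -28.6953125, r(3.5625) = -34.5078125, r(3.9375) = -40.8828125, r(4.3125) = -47.8203125.
Sum = Δs · [r(3.1875) + r(3.5625) + r(3.9375) + r(4.3125)].
Sum = -56.96484375.

-56.96484375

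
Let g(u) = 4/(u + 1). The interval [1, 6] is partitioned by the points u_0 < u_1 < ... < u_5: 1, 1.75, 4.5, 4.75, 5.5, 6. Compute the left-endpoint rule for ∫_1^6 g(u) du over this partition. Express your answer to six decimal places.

Subinterval widths: 0.75, 2.75, 0.25, 0.75, 0.5.
Left endpoints: 1, 1.75, 4.5, 4.75, 5.5.
g(1) = 2, g(1.75) = 16/11, g(4.5) = 8/11, g(4.75) = 16/23, g(5.5) = 8/13.
Sum = Σ Δu_i · g(u_i).
Sum ≈ 6.511250.

6.511250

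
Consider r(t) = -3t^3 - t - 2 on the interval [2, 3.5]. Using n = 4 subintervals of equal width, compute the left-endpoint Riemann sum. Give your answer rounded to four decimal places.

-88.6436

Δt = (3.5 − 2)/4 = 0.375.
Left endpoints: 2, 2.375, 2.75, 3.125.
r(2) = -28, r(2.375) = -22817/512, r(2.75) = -67.140625, r(3.125) = -49499/512.
Sum = Δt · [r(2) + r(2.375) + r(2.75) + r(3.125)].
Sum ≈ -88.6436.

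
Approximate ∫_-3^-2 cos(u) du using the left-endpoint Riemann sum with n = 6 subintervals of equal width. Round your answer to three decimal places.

-0.814

Δu = (-2 − (-3))/6 = 1/6.
Left endpoints: -3, -17/6, -8/3, -2.5, -7/3, -13/6.
f(-3) ≈ -0.990, f(-17/6) ≈ -0.953, f(-8/3) ≈ -0.889, f(-2.5) ≈ -0.801, f(-7/3) ≈ -0.691, f(-13/6) ≈ -0.561.
Sum = Δu · [f(-3) + f(-17/6) + f(-8/3) + ...].
Sum ≈ -0.814.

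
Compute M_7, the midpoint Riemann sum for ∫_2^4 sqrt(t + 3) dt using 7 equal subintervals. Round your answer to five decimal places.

4.89340

Δt = (4 − 2)/7 = 2/7.
Midpoints: 15/7, 17/7, 19/7, 3, 23/7, 25/7, 27/7.
f(15/7) ≈ 2.26779, f(17/7) ≈ 2.32993, f(19/7) ≈ 2.39046, f(3) ≈ 2.44949, f(23/7) ≈ 2.50713, f(25/7) ≈ 2.56348, f(27/7) ≈ 2.61861.
Sum = Δt · [f(15/7) + f(17/7) + f(19/7) + ...].
Sum ≈ 4.89340.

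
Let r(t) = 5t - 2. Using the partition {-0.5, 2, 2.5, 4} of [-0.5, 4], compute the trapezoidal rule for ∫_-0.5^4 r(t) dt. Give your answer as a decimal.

Subinterval widths: 2.5, 0.5, 1.5.
r(-0.5) = -4.5, r(2) = 8, r(2.5) = 10.5, r(4) = 18.
On each subinterval the trapezoid contributes (Δt_i/2)·[r(t_{i-1}) + r(t_i)].
Sum = 30.375.

30.375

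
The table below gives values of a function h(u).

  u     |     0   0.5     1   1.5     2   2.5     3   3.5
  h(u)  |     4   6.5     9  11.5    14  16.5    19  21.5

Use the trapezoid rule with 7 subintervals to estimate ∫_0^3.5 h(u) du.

44.625

Δu = 0.5.
T_7 = (0.5/2)·[4 + 2·6.5 + 2·9 + 2·11.5 + 2·14 + 2·16.5 + 2·19 + 21.5] = 44.625.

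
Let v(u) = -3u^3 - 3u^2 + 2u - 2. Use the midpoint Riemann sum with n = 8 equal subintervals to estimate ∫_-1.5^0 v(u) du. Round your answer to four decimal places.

Δu = (0 − (-1.5))/8 = 0.1875.
Midpoints: -1.40625, -1.21875, -1.03125, -0.84375, -0.65625, -0.46875, -0.28125, -0.09375.
v(-1.40625) = -78721/32768, v(-1.21875) = -113467/32768, v(-1.03125) = -129853/32768, v(-0.84375) = -131767/32768, v(-0.65625) = -123097/32768, v(-0.46875) = -107731/32768, v(-0.28125) = -89557/32768, v(-0.09375) = -72463/32768.
Sum = Δu · [v(-1.40625) + v(-1.21875) + v(-1.03125) + ...].
Sum ≈ -4.8446.

-4.8446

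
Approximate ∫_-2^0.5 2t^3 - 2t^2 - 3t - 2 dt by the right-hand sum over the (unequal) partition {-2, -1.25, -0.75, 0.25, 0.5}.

-8.6015625

Subinterval widths: 0.75, 0.5, 1, 0.25.
Right endpoints: -1.25, -0.75, 0.25, 0.5.
f(-1.25) = -5.28125, f(-0.75) = -1.71875, f(0.25) = -2.84375, f(0.5) = -3.75.
Sum = Σ Δt_i · f(t_i).
Sum = -8.6015625.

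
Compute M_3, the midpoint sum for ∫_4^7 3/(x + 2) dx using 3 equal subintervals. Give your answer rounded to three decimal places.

Δx = (7 − 4)/3 = 1.
Midpoints: 4.5, 5.5, 6.5.
f(4.5) = 6/13, f(5.5) = 0.4, f(6.5) = 6/17.
Sum = Δx · [f(4.5) + f(5.5) + f(6.5)].
Sum ≈ 1.214.

1.214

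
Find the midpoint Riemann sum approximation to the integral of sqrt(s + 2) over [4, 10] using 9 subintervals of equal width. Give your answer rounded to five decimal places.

Δs = (10 − 4)/9 = 2/3.
Midpoints: 13/3, 5, 17/3, 19/3, 7, 23/3, 25/3, 9, 29/3.
f(13/3) ≈ 2.51661, f(5) ≈ 2.64575, f(17/3) ≈ 2.76887, f(19/3) ≈ 2.88675, f(7) ≈ 3.00000, f(23/3) ≈ 3.10913, f(25/3) ≈ 3.21455, f(9) ≈ 3.31662, f(29/3) ≈ 3.41565.
Sum = Δs · [f(13/3) + f(5) + f(17/3) + ...].
Sum ≈ 17.91596.

17.91596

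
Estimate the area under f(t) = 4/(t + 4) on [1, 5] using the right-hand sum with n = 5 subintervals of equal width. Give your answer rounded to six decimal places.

2.214805

Δt = (5 − 1)/5 = 0.8.
Right endpoints: 1.8, 2.6, 3.4, 4.2, 5.
f(1.8) = 20/29, f(2.6) = 20/33, f(3.4) = 20/37, f(4.2) = 20/41, f(5) = 4/9.
Sum = Δt · [f(1.8) + f(2.6) + f(3.4) + f(4.2) + f(5)].
Sum ≈ 2.214805.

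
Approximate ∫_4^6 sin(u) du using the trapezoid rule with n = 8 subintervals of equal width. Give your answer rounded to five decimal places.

-1.60540

Δu = (6 − 4)/8 = 0.25.
f(4) ≈ -0.75680, f(4.25) ≈ -0.89499, f(4.5) ≈ -0.97753, f(4.75) ≈ -0.99929, f(5) ≈ -0.95892, f(5.25) ≈ -0.85893, f(5.5) ≈ -0.70554, f(5.75) ≈ -0.50828, f(6) ≈ -0.27942.
T_8 = (Δu/2)·[f(u_0) + 2f(u_1) + ... + 2f(u_{7}) + f(u_8)].
Sum ≈ -1.60540.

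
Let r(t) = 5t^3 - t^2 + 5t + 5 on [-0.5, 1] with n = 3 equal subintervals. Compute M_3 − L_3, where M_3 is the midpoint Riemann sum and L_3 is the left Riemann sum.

M_3 = 10.0859375.
L_3 = 7.25.
M_3 − L_3 = 2.8359375.

2.8359375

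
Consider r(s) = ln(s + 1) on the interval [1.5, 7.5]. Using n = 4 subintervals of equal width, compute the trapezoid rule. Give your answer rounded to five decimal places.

9.84770

Δs = (7.5 − 1.5)/4 = 1.5.
r(1.5) ≈ 0.91629, r(3) ≈ 1.38629, r(4.5) ≈ 1.70475, r(6) ≈ 1.94591, r(7.5) ≈ 2.14007.
T_4 = (Δs/2)·[r(s_0) + 2r(s_1) + 2r(s_2) + 2r(s_3) + r(s_4)].
Sum ≈ 9.84770.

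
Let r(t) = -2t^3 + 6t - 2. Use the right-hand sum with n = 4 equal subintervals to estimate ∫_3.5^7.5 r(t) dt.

Δt = (7.5 − 3.5)/4 = 1.
Right endpoints: 4.5, 5.5, 6.5, 7.5.
r(4.5) = -157.25, r(5.5) = -301.75, r(6.5) = -512.25, r(7.5) = -800.75.
Sum = Δt · [r(4.5) + r(5.5) + r(6.5) + r(7.5)].
Sum = -1772.

-1772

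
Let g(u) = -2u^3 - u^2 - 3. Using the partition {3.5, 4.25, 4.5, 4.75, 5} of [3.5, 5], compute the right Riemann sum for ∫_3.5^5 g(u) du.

-311.796875

Subinterval widths: 0.75, 0.25, 0.25, 0.25.
Right endpoints: 4.25, 4.5, 4.75, 5.
g(4.25) = -174.59375, g(4.5) = -205.5, g(4.75) = -239.90625, g(5) = -278.
Sum = Σ Δu_i · g(u_i).
Sum = -311.796875.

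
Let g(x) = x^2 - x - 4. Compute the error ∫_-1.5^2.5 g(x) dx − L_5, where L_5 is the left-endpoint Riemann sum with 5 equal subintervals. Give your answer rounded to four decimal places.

Exact integral: ∫_-1.5^2.5 g(x) dx ≈ -11.666667.
L_5 = -11.24.
Error ≈ -11.666667 − (-11.24) ≈ -0.4267.

-0.4267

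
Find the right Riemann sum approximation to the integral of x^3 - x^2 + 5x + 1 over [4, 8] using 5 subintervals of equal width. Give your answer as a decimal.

1109.92

Δx = (8 − 4)/5 = 0.8.
Right endpoints: 4.8, 5.6, 6.4, 7.2, 8.
f(4.8) = 112.552, f(5.6) = 173.256, f(6.4) = 254.184, f(7.2) = 358.408, f(8) = 489.
Sum = Δx · [f(4.8) + f(5.6) + f(6.4) + f(7.2) + f(8)].
Sum = 1109.92.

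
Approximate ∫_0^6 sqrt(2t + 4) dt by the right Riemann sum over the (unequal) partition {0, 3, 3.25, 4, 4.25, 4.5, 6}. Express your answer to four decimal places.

Subinterval widths: 3, 0.25, 0.75, 0.25, 0.25, 1.5.
Right endpoints: 3, 3.25, 4, 4.25, 4.5, 6.
f(3) ≈ 3.1623, f(3.25) ≈ 3.2404, f(4) ≈ 3.4641, f(4.25) ≈ 3.5355, f(4.5) ≈ 3.6056, f(6) ≈ 4.0000.
Sum = Σ Δt_i · f(t_i).
Sum ≈ 20.6803.

20.6803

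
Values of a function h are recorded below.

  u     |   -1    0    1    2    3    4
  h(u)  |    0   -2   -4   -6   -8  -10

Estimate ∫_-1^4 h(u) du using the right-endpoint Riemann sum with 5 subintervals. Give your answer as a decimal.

-30

Δu = 1.
Sum = 1·[(-2) + (-4) + (-6) + (-8) + (-10)] = -30.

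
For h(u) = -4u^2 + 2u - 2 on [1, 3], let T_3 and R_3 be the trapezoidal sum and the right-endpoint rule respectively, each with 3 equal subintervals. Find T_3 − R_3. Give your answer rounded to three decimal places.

T_3 ≈ -31.25926.
R_3 ≈ -40.59259.
T_3 − R_3 ≈ 9.333.

9.333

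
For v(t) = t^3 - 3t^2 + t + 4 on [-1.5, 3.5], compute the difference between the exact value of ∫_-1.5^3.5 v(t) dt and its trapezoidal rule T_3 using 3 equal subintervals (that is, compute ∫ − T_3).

0

Exact integral: ∫_-1.5^3.5 v(t) dt = 15.
T_3 = 15.
Error = 15 − 15 = 0.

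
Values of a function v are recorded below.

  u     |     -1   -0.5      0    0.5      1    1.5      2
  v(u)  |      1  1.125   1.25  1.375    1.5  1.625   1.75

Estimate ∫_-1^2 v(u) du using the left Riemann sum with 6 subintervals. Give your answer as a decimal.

Δu = 0.5.
Sum = 0.5·[1 + 1.125 + 1.25 + 1.375 + 1.5 + 1.625] = 3.9375.

3.9375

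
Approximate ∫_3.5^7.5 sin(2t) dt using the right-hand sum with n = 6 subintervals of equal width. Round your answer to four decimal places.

Δt = (7.5 − 3.5)/6 = 2/3.
Right endpoints: 25/6, 29/6, 5.5, 37/6, 41/6, 7.5.
f(25/6) ≈ 0.8873, f(29/6) ≈ -0.2395, f(5.5) ≈ -1.0000, f(37/6) ≈ -0.2309, f(41/6) ≈ 0.8913, f(7.5) ≈ 0.6503.
Sum = Δt · [f(25/6) + f(29/6) + f(5.5) + ...].
Sum ≈ 0.6390.

0.6390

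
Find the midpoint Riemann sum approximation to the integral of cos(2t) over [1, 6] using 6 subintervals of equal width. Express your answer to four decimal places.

Δt = (6 − 1)/6 = 5/6.
Midpoints: 17/12, 2.25, 37/12, 47/12, 4.75, 67/12.
f(17/12) ≈ -0.9529, f(2.25) ≈ -0.2108, f(37/12) ≈ 0.9932, f(47/12) ≈ 0.0206, f(4.75) ≈ -0.9972, f(67/12) ≈ 0.1703.
Sum = Δt · [f(17/12) + f(2.25) + f(37/12) + ...].
Sum ≈ -0.8139.

-0.8139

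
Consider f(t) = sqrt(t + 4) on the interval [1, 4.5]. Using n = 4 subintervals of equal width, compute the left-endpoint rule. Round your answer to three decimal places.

Δt = (4.5 − 1)/4 = 0.875.
Left endpoints: 1, 1.875, 2.75, 3.625.
f(1) ≈ 2.236, f(1.875) ≈ 2.424, f(2.75) ≈ 2.598, f(3.625) ≈ 2.761.
Sum = Δt · [f(1) + f(1.875) + f(2.75) + f(3.625)].
Sum ≈ 8.767.

8.767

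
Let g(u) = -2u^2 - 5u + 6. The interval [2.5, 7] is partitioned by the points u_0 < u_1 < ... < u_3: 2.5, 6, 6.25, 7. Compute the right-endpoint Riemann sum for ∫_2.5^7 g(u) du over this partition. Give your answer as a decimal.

Subinterval widths: 3.5, 0.25, 0.75.
Right endpoints: 6, 6.25, 7.
g(6) = -96, g(6.25) = -103.375, g(7) = -127.
Sum = Σ Δu_i · g(u_i).
Sum = -457.09375.

-457.09375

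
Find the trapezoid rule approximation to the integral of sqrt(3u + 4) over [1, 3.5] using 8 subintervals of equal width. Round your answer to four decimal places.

8.1528

Δu = (3.5 − 1)/8 = 0.3125.
f(1) ≈ 2.6458, f(1.3125) ≈ 2.8174, f(1.625) ≈ 2.9791, f(1.9375) ≈ 3.1325, f(2.25) ≈ 3.2787, f(2.5625) ≈ 3.4187, f(2.875) ≈ 3.5532, f(3.1875) ≈ 3.6827, f(3.5) ≈ 3.8079.
T_8 = (Δu/2)·[f(u_0) + 2f(u_1) + ... + 2f(u_{7}) + f(u_8)].
Sum ≈ 8.1528.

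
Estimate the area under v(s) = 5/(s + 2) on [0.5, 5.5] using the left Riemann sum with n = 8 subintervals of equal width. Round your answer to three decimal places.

5.933

Δs = (5.5 − 0.5)/8 = 0.625.
Left endpoints: 0.5, 1.125, 1.75, 2.375, 3, 3.625, 4.25, 4.875.
v(0.5) = 2, v(1.125) = 1.6, v(1.75) = 4/3, v(2.375) = 8/7, v(3) = 1, v(3.625) = 8/9, v(4.25) = 0.8, v(4.875) = 8/11.
Sum = Δs · [v(0.5) + v(1.125) + v(1.75) + ...].
Sum ≈ 5.933.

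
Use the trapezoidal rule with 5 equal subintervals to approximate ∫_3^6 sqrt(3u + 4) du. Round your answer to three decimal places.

Δu = (6 − 3)/5 = 0.6.
f(3) ≈ 3.606, f(3.6) ≈ 3.847, f(4.2) ≈ 4.074, f(4.8) ≈ 4.290, f(5.4) ≈ 4.494, f(6) ≈ 4.690.
T_5 = (Δu/2)·[f(u_0) + 2f(u_1) + ... + 2f(u_{4}) + f(u_5)].
Sum ≈ 12.512.

12.512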